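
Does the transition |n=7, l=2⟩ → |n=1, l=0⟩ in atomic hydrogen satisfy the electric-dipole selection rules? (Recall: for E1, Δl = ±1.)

forbidden

l: 2 → 0 (Δl = -2). Δl = ±1 fails.
The transition is electric-dipole forbidden.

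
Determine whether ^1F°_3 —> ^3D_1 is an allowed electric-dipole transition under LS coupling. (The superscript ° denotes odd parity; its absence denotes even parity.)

forbidden

Reading off the term symbols: S 0→1, L 3→2, J 3→1, parity odd→even.
Parity must change: odd → even — ✓.
ΔS = 0: S: 0 → 1 — ✗.
ΔL = 0, ±1 (not L=0↔0): L: 3 → 2, ΔL = -1 — ✓.
ΔJ = 0, ±1 (not J=0↔0): J: 3 → 1, ΔJ = -2 — ✗.
Rule(s) violated: ΔS, ΔJ.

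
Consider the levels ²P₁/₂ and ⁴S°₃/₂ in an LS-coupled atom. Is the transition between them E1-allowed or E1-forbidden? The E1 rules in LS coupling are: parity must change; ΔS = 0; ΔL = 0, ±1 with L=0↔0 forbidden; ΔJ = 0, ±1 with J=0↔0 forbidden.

Parity must change: even → odd — ✓.
ΔS = 0: S: 1/2 → 3/2 — ✗.
ΔL = 0, ±1 (not L=0↔0): L: 1 → 0, ΔL = -1 — ✓.
ΔJ = 0, ±1 (not J=0↔0): J: 1/2 → 3/2, ΔJ = +1 — ✓.
Rule(s) violated: ΔS.

forbidden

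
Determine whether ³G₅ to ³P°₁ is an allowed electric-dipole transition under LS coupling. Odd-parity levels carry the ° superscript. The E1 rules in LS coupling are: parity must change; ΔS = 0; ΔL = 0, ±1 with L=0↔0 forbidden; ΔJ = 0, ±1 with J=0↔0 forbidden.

Reading off the term symbols: S 1→1, L 4→1, J 5→1, parity even→odd.
Parity must change: even → odd — ok.
ΔS = 0: S: 1 → 1 — ok.
ΔL = 0, ±1 (not L=0↔0): L: 4 → 1, ΔL = -3 — fails.
ΔJ = 0, ±1 (not J=0↔0): J: 5 → 1, ΔJ = -4 — fails.
Rule(s) violated: ΔL, ΔJ.

forbidden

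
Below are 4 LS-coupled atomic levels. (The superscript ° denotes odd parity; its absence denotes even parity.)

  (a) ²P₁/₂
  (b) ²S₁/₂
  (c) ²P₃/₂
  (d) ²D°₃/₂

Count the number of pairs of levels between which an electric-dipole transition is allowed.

(a)–(b): forbidden (parity).
(a)–(c): forbidden (parity).
(a)–(d): allowed.
(b)–(c): forbidden (parity).
(b)–(d): forbidden (ΔL).
(c)–(d): allowed.
Allowed pairs: 2 of 6.

2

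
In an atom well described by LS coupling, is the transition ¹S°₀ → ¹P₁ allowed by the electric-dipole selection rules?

allowed

Reading off the term symbols: S 0→0, L 0→1, J 0→1, parity odd→even.
ΔS = 0: S: 0 → 0 — ✓.
ΔL = 0, ±1 (not L=0↔0): L: 0 → 1, ΔL = +1 — ✓.
Parity must change: odd → even — ✓.
ΔJ = 0, ±1 (not J=0↔0): J: 0 → 1, ΔJ = +1 — ✓.
All four E1 rules are satisfied.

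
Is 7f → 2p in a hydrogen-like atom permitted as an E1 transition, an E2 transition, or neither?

E2

Δl = 1 − 3 = -2; l_i + l_f = 4.
E1 (Δl = ±1): not satisfied.
E2 (Δl = 0,±2, l_i+l_f ≥ 2): satisfied.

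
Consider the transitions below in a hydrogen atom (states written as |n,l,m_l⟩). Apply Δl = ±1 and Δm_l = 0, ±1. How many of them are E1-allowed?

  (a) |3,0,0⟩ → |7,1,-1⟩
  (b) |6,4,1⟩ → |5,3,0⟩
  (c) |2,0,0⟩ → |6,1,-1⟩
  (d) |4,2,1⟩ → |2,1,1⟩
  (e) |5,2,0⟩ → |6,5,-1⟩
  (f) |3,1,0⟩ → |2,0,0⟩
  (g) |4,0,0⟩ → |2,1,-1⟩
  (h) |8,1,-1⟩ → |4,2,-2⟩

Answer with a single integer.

(a) allowed
(b) allowed
(c) allowed
(d) allowed
(e) forbidden — Δl = +3 (E1 requires Δl = ±1)
(f) allowed
(g) allowed
(h) allowed
Total allowed: 7 of 8.

7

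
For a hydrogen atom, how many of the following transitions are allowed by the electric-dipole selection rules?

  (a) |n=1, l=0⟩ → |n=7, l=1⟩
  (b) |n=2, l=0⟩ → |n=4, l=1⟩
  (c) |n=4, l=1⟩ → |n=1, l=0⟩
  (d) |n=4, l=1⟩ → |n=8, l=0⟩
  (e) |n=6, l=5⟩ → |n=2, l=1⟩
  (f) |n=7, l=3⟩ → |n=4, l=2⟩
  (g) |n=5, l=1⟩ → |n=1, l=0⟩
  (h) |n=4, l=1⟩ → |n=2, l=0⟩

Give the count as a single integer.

7

(a) allowed
(b) allowed
(c) allowed
(d) allowed
(e) forbidden — Δl = -4 (E1 requires Δl = ±1)
(f) allowed
(g) allowed
(h) allowed
Total allowed: 7 of 8.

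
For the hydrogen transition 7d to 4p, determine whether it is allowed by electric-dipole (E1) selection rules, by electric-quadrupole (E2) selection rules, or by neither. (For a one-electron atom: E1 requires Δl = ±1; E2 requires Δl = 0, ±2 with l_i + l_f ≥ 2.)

Δl = 1 − 2 = -1; l_i + l_f = 3.
E1 (Δl = ±1): satisfied.
E2 (Δl = 0,±2, l_i+l_f ≥ 2): not satisfied.

E1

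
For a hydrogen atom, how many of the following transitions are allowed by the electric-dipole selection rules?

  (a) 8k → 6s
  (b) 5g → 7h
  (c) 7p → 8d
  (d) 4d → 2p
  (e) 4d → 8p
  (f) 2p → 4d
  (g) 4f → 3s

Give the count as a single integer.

(a) forbidden — Δl = -7 (E1 requires Δl = ±1)
(b) allowed
(c) allowed
(d) allowed
(e) allowed
(f) allowed
(g) forbidden — Δl = -3 (E1 requires Δl = ±1)
Total allowed: 5 of 7.

5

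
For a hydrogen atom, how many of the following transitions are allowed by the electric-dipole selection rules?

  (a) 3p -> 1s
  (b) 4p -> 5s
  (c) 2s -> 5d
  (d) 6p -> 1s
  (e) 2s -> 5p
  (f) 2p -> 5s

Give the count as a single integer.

5

(a) allowed
(b) allowed
(c) forbidden — Δl = +2 (E1 requires Δl = ±1)
(d) allowed
(e) allowed
(f) allowed
Total allowed: 5 of 6.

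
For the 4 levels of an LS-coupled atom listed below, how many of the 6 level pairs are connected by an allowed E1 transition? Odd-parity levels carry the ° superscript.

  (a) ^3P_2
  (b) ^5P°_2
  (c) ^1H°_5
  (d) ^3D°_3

1

(a)–(b): forbidden (ΔS).
(a)–(c): forbidden (ΔS, ΔL, ΔJ).
(a)–(d): allowed.
(b)–(c): forbidden (parity, ΔS, ΔL, ΔJ).
(b)–(d): forbidden (parity, ΔS).
(c)–(d): forbidden (parity, ΔS, ΔL, ΔJ).
Allowed pairs: 1 of 6.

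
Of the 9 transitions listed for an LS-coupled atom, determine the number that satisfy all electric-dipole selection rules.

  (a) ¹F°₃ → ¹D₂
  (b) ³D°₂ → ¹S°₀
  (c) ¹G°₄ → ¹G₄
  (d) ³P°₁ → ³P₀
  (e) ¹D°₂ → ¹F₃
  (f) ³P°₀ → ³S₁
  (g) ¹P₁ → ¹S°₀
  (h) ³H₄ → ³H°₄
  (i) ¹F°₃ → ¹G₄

8

(a) allowed
(b) forbidden (parity, ΔS, ΔL, ΔJ fail)
(c) allowed
(d) allowed
(e) allowed
(f) allowed
(g) allowed
(h) allowed
(i) allowed
Total allowed: 8 of 9.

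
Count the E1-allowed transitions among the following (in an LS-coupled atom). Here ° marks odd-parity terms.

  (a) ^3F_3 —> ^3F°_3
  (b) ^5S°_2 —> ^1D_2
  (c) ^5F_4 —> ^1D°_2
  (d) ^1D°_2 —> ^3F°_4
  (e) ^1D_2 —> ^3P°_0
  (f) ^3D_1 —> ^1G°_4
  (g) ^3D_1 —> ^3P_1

1

(a) allowed
(b) forbidden (ΔS, ΔL fail)
(c) forbidden (ΔS, ΔJ fail)
(d) forbidden (parity, ΔS, ΔJ fail)
(e) forbidden (ΔS, ΔJ fail)
(f) forbidden (ΔS, ΔL, ΔJ fail)
(g) forbidden (parity fails)
Total allowed: 1 of 7.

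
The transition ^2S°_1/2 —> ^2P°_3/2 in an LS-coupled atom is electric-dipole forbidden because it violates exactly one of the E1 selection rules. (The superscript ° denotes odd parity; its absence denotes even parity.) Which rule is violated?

Initial level: S=1/2, L=0, J=1/2, parity odd. Final level: S=1/2, L=1, J=3/2, parity odd.
ΔJ = 0, ±1 (not J=0↔0): J: 1/2 → 3/2, ΔJ = +1 — satisfied.
Parity must change: odd → odd — violated.
ΔL = 0, ±1 (not L=0↔0): L: 0 → 1, ΔL = +1 — satisfied.
ΔS = 0: S: 1/2 → 1/2 — satisfied.

parity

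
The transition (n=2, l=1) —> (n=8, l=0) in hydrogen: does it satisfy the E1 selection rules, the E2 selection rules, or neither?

E1

Δl = 0 − 1 = -1; l_i + l_f = 1.
E1 (Δl = ±1): satisfied.
E2 (Δl = 0,±2, l_i+l_f ≥ 2): not satisfied.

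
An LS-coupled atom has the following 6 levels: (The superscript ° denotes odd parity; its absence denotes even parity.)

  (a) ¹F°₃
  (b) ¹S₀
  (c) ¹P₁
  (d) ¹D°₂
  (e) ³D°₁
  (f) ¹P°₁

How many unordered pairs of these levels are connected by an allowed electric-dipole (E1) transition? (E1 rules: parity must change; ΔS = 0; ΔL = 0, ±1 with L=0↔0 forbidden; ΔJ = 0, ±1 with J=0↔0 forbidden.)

(a)–(b): forbidden (ΔL, ΔJ).
(a)–(c): forbidden (ΔL, ΔJ).
(a)–(d): forbidden (parity).
(a)–(e): forbidden (parity, ΔS, ΔJ).
(a)–(f): forbidden (parity, ΔL, ΔJ).
(b)–(c): forbidden (parity).
(b)–(d): forbidden (ΔL, ΔJ).
(b)–(e): forbidden (ΔS, ΔL).
(b)–(f): allowed.
(c)–(d): allowed.
(c)–(e): forbidden (ΔS).
(c)–(f): allowed.
(d)–(e): forbidden (parity, ΔS).
(d)–(f): forbidden (parity).
(e)–(f): forbidden (parity, ΔS).
Allowed pairs: 3 of 15.

3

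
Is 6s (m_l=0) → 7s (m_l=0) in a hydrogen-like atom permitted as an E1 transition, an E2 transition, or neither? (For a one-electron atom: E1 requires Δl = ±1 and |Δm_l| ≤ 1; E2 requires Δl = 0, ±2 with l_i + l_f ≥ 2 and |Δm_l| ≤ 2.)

Δl = 0 − 0 = +0; l_i + l_f = 0.
Δm_l = +0.
E1 (Δl = ±1, |Δm_l| ≤ 1): not satisfied.
E2 (Δl = 0,±2, l_i+l_f ≥ 2, |Δm_l| ≤ 2): not satisfied.

neither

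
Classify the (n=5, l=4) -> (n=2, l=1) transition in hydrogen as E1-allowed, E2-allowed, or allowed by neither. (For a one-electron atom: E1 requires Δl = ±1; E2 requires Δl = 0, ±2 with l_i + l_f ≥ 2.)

Δl = 1 − 4 = -3; l_i + l_f = 5.
E1 (Δl = ±1): not satisfied.
E2 (Δl = 0,±2, l_i+l_f ≥ 2): not satisfied.

neither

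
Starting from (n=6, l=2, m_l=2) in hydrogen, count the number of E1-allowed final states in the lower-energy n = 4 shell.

4

E1 requires Δl = ±1, so l_f ∈ {1, 3}; with 0 ≤ l_f ≤ n_f−1 = 3, the allowed l_f values are {1, 3}.
For l_f = 1: m_f ∈ {m_i−1, m_i, m_i+1} ∩ [−1, 1] = {1} → 1 state.
For l_f = 3: m_f ∈ {m_i−1, m_i, m_i+1} ∩ [−3, 3] = {1, 2, 3} → 3 states.
Total: 4.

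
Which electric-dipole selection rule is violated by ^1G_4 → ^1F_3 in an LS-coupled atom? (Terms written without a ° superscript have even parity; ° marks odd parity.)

Reading off the term symbols: S 0→0, L 4→3, J 4→3, parity even→even.
Parity must change: even → even — ✗.
ΔS = 0: S: 0 → 0 — ✓.
ΔL = 0, ±1 (not L=0↔0): L: 4 → 3, ΔL = -1 — ✓.
ΔJ = 0, ±1 (not J=0↔0): J: 4 → 3, ΔJ = -1 — ✓.

parity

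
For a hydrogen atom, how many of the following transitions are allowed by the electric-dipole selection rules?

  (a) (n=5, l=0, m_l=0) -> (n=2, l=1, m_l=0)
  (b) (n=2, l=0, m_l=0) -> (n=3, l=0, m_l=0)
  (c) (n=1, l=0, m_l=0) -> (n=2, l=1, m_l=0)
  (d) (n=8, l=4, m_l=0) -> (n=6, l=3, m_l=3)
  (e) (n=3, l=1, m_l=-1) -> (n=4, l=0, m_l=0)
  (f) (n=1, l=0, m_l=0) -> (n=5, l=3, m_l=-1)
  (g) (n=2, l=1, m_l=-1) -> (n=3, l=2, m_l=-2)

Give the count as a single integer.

(a) allowed
(b) forbidden — Δl = +0 (E1 requires Δl = ±1)
(c) allowed
(d) forbidden — Δm_l = +3 (E1 requires Δm_l = 0, ±1)
(e) allowed
(f) forbidden — Δl = +3 (E1 requires Δl = ±1)
(g) allowed
Total allowed: 4 of 7.

4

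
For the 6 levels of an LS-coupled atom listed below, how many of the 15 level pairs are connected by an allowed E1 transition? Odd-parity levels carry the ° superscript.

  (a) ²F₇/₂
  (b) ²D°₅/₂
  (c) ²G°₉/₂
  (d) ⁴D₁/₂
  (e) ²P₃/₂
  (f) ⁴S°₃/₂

3

(a)–(b): allowed.
(a)–(c): allowed.
(a)–(d): forbidden (parity, ΔS, ΔJ).
(a)–(e): forbidden (parity, ΔL, ΔJ).
(a)–(f): forbidden (ΔS, ΔL, ΔJ).
(b)–(c): forbidden (parity, ΔL, ΔJ).
(b)–(d): forbidden (ΔS, ΔJ).
(b)–(e): allowed.
(b)–(f): forbidden (parity, ΔS, ΔL).
(c)–(d): forbidden (ΔS, ΔL, ΔJ).
(c)–(e): forbidden (ΔL, ΔJ).
(c)–(f): forbidden (parity, ΔS, ΔL, ΔJ).
(d)–(e): forbidden (parity, ΔS).
(d)–(f): forbidden (ΔL).
(e)–(f): forbidden (ΔS).
Allowed pairs: 3 of 15.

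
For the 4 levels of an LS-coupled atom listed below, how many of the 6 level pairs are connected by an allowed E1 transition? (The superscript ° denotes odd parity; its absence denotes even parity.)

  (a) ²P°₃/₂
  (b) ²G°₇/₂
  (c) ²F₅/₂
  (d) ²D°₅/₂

2

(a)–(b): forbidden (parity, ΔL, ΔJ).
(a)–(c): forbidden (ΔL).
(a)–(d): forbidden (parity).
(b)–(c): allowed.
(b)–(d): forbidden (parity, ΔL).
(c)–(d): allowed.
Allowed pairs: 2 of 6.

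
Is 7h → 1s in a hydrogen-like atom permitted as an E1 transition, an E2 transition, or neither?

neither

Δl = 0 − 5 = -5; l_i + l_f = 5.
E1 (Δl = ±1): not satisfied.
E2 (Δl = 0,±2, l_i+l_f ≥ 2): not satisfied.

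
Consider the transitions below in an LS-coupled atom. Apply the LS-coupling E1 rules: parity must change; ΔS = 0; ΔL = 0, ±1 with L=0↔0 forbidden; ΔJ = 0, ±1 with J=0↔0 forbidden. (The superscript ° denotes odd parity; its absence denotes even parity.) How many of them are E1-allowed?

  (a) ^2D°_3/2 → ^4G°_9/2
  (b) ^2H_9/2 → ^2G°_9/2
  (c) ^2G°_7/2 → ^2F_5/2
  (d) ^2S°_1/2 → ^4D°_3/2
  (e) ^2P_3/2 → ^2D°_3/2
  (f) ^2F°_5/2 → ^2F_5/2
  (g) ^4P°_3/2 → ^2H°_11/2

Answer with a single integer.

4

(a) forbidden (parity, ΔS, ΔL, ΔJ fail)
(b) allowed
(c) allowed
(d) forbidden (parity, ΔS, ΔL fail)
(e) allowed
(f) allowed
(g) forbidden (parity, ΔS, ΔL, ΔJ fail)
Total allowed: 4 of 7.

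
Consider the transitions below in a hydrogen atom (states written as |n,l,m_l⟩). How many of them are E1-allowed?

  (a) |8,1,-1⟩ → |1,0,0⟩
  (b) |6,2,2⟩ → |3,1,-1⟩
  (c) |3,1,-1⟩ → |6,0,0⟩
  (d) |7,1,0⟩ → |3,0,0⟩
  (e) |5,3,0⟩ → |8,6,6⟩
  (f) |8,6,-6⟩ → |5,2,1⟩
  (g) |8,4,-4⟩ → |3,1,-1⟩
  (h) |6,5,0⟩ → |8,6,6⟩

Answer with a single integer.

3

(a) allowed
(b) forbidden — Δm_l = -3 (E1 requires Δm_l = 0, ±1)
(c) allowed
(d) allowed
(e) forbidden — Δl = +3 (E1 requires Δl = ±1); Δm_l = +6 (E1 requires Δm_l = 0, ±1)
(f) forbidden — Δl = -4 (E1 requires Δl = ±1); Δm_l = +7 (E1 requires Δm_l = 0, ±1)
(g) forbidden — Δl = -3 (E1 requires Δl = ±1); Δm_l = +3 (E1 requires Δm_l = 0, ±1)
(h) forbidden — Δm_l = +6 (E1 requires Δm_l = 0, ±1)
Total allowed: 3 of 8.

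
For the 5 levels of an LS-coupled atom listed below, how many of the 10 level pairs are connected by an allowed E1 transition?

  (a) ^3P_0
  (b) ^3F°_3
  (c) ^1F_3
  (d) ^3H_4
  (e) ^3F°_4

(a)–(b): forbidden (ΔL, ΔJ).
(a)–(c): forbidden (parity, ΔS, ΔL, ΔJ).
(a)–(d): forbidden (parity, ΔL, ΔJ).
(a)–(e): forbidden (ΔL, ΔJ).
(b)–(c): forbidden (ΔS).
(b)–(d): forbidden (ΔL).
(b)–(e): forbidden (parity).
(c)–(d): forbidden (parity, ΔS, ΔL).
(c)–(e): forbidden (ΔS).
(d)–(e): forbidden (ΔL).
Allowed pairs: 0 of 10.

0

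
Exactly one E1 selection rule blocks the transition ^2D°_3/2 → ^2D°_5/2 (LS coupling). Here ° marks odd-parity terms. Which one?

ΔS = 0: S: 1/2 → 1/2 — ✓.
Parity must change: odd → odd — ✗.
ΔJ = 0, ±1 (not J=0↔0): J: 3/2 → 5/2, ΔJ = +1 — ✓.
ΔL = 0, ±1 (not L=0↔0): L: 2 → 2, ΔL = +0 — ✓.

parity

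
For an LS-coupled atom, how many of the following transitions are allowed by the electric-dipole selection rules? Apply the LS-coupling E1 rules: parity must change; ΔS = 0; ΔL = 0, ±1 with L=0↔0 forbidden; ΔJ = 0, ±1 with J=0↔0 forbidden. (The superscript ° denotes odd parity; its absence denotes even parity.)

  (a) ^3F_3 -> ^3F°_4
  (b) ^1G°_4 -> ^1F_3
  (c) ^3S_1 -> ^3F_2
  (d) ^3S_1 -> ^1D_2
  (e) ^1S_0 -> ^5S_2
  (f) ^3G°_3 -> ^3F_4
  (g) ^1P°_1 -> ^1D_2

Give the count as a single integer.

(a) allowed
(b) allowed
(c) forbidden (parity, ΔL fail)
(d) forbidden (parity, ΔS, ΔL fail)
(e) forbidden (parity, ΔS, ΔL, ΔJ fail)
(f) allowed
(g) allowed
Total allowed: 4 of 7.

4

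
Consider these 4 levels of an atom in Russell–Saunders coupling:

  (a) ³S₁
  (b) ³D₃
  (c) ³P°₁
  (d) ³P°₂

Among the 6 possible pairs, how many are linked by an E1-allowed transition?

3

(a)–(b): forbidden (parity, ΔL, ΔJ).
(a)–(c): allowed.
(a)–(d): allowed.
(b)–(c): forbidden (ΔJ).
(b)–(d): allowed.
(c)–(d): forbidden (parity).
Allowed pairs: 3 of 6.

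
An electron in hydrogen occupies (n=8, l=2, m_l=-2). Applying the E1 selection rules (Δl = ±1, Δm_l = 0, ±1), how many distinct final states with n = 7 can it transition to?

E1 requires Δl = ±1, so l_f ∈ {1, 3}; with 0 ≤ l_f ≤ n_f−1 = 6, the allowed l_f values are {1, 3}.
For l_f = 1: m_f ∈ {m_i−1, m_i, m_i+1} ∩ [−1, 1] = {-1} → 1 state.
For l_f = 3: m_f ∈ {m_i−1, m_i, m_i+1} ∩ [−3, 3] = {-3, -2, -1} → 3 states.
Total: 4.

4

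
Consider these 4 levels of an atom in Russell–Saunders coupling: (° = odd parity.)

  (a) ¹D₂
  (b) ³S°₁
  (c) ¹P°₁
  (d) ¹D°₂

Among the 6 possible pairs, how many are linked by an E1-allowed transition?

(a)–(b): forbidden (ΔS, ΔL).
(a)–(c): allowed.
(a)–(d): allowed.
(b)–(c): forbidden (parity, ΔS).
(b)–(d): forbidden (parity, ΔS, ΔL).
(c)–(d): forbidden (parity).
Allowed pairs: 2 of 6.

2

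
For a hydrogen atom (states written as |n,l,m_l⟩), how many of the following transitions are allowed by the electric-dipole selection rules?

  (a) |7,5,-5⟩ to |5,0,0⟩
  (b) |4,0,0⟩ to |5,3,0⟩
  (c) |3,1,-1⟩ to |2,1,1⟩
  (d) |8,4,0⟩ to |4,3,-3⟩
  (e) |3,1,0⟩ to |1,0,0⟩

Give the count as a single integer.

1

(a) forbidden — Δl = -5 (E1 requires Δl = ±1); Δm_l = +5 (E1 requires Δm_l = 0, ±1)
(b) forbidden — Δl = +3 (E1 requires Δl = ±1)
(c) forbidden — Δl = +0 (E1 requires Δl = ±1); Δm_l = +2 (E1 requires Δm_l = 0, ±1)
(d) forbidden — Δm_l = -3 (E1 requires Δm_l = 0, ±1)
(e) allowed
Total allowed: 1 of 5.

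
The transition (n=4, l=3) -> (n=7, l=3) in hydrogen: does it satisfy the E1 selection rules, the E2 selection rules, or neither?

Δl = 3 − 3 = +0; l_i + l_f = 6.
E1 (Δl = ±1): not satisfied.
E2 (Δl = 0,±2, l_i+l_f ≥ 2): satisfied.

E2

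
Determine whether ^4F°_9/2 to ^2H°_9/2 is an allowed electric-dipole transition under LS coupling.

forbidden

ΔJ = 0, ±1 (not J=0↔0): J: 9/2 → 9/2, ΔJ = +0 — ✓.
Parity must change: odd → odd — ✗.
ΔL = 0, ±1 (not L=0↔0): L: 3 → 5, ΔL = +2 — ✗.
ΔS = 0: S: 3/2 → 1/2 — ✗.
Rule(s) violated: parity, ΔS, ΔL.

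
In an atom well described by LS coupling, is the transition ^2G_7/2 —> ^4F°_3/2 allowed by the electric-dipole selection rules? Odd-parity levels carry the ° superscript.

forbidden

Parity must change: even → odd — ✓.
ΔS = 0: S: 1/2 → 3/2 — ✗.
ΔL = 0, ±1 (not L=0↔0): L: 4 → 3, ΔL = -1 — ✓.
ΔJ = 0, ±1 (not J=0↔0): J: 7/2 → 3/2, ΔJ = -2 — ✗.
Rule(s) violated: ΔS, ΔJ.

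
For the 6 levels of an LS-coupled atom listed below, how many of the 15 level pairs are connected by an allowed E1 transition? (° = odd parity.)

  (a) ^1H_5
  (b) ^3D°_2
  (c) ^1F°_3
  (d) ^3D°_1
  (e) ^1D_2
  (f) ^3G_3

1

(a)–(b): forbidden (ΔS, ΔL, ΔJ).
(a)–(c): forbidden (ΔL, ΔJ).
(a)–(d): forbidden (ΔS, ΔL, ΔJ).
(a)–(e): forbidden (parity, ΔL, ΔJ).
(a)–(f): forbidden (parity, ΔS, ΔJ).
(b)–(c): forbidden (parity, ΔS).
(b)–(d): forbidden (parity).
(b)–(e): forbidden (ΔS).
(b)–(f): forbidden (ΔL).
(c)–(d): forbidden (parity, ΔS, ΔJ).
(c)–(e): allowed.
(c)–(f): forbidden (ΔS).
(d)–(e): forbidden (ΔS).
(d)–(f): forbidden (ΔL, ΔJ).
(e)–(f): forbidden (parity, ΔS, ΔL).
Allowed pairs: 1 of 15.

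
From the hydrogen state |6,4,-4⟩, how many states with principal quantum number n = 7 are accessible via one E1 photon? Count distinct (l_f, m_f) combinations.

E1 requires Δl = ±1, so l_f ∈ {3, 5}; with 0 ≤ l_f ≤ n_f−1 = 6, the allowed l_f values are {3, 5}.
For l_f = 3: m_f ∈ {m_i−1, m_i, m_i+1} ∩ [−3, 3] = {-3} → 1 state.
For l_f = 5: m_f ∈ {m_i−1, m_i, m_i+1} ∩ [−5, 5] = {-5, -4, -3} → 3 states.
Total: 4.

4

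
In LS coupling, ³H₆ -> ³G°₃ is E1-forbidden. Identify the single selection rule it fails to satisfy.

Parity must change: even → odd — ok.
ΔJ = 0, ±1 (not J=0↔0): J: 6 → 3, ΔJ = -3 — fails.
ΔS = 0: S: 1 → 1 — ok.
ΔL = 0, ±1 (not L=0↔0): L: 5 → 4, ΔL = -1 — ok.

the ΔJ = 0, ±1 rule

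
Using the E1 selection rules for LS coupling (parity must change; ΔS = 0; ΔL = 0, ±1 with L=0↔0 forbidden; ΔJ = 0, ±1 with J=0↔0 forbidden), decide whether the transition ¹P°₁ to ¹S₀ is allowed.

allowed

Parity must change: odd → even — satisfied.
ΔS = 0: S: 0 → 0 — satisfied.
ΔL = 0, ±1 (not L=0↔0): L: 1 → 0, ΔL = -1 — satisfied.
ΔJ = 0, ±1 (not J=0↔0): J: 1 → 0, ΔJ = -1 — satisfied.
All four E1 rules are satisfied.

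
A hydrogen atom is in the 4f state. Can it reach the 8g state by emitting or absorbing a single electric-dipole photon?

allowed

Initial l = 3, final l = 4, so Δl = +1. E1 requires Δl = ±1: ✓.
All E1 selection rules are satisfied.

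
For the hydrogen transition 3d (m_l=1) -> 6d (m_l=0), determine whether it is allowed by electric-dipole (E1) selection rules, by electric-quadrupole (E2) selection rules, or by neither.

E2

Δl = 2 − 2 = +0; l_i + l_f = 4.
Δm_l = -1.
E1 (Δl = ±1, |Δm_l| ≤ 1): not satisfied.
E2 (Δl = 0,±2, l_i+l_f ≥ 2, |Δm_l| ≤ 2): satisfied.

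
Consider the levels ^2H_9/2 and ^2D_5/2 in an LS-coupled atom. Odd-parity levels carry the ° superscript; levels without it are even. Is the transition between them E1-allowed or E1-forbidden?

ΔS = 0: S: 1/2 → 1/2 — ok.
ΔL = 0, ±1 (not L=0↔0): L: 5 → 2, ΔL = -3 — fails.
Parity must change: even → even — fails.
ΔJ = 0, ±1 (not J=0↔0): J: 9/2 → 5/2, ΔJ = -2 — fails.
Rule(s) violated: parity, ΔL, ΔJ.

forbidden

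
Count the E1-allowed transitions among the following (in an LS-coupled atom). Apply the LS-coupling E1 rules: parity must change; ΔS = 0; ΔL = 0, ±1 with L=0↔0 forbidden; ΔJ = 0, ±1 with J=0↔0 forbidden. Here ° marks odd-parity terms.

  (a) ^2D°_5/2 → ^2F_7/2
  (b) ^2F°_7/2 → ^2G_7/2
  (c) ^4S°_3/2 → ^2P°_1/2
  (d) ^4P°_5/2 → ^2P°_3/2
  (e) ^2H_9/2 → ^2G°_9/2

(a) allowed
(b) allowed
(c) forbidden (parity, ΔS fail)
(d) forbidden (parity, ΔS fail)
(e) allowed
Total allowed: 3 of 5.

3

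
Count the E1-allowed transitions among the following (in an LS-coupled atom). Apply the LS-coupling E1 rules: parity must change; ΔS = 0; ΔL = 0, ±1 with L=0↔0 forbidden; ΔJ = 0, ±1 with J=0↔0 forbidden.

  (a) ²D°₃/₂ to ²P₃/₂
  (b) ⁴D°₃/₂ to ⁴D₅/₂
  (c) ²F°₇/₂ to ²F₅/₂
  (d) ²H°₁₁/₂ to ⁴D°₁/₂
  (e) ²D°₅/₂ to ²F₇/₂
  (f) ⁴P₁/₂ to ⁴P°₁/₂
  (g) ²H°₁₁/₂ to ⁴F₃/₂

(a) allowed
(b) allowed
(c) allowed
(d) forbidden (parity, ΔS, ΔL, ΔJ fail)
(e) allowed
(f) allowed
(g) forbidden (ΔS, ΔL, ΔJ fail)
Total allowed: 5 of 7.

5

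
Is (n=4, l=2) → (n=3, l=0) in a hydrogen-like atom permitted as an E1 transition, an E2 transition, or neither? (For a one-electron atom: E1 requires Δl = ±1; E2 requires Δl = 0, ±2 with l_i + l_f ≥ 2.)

Δl = 0 − 2 = -2; l_i + l_f = 2.
E1 (Δl = ±1): not satisfied.
E2 (Δl = 0,±2, l_i+l_f ≥ 2): satisfied.

E2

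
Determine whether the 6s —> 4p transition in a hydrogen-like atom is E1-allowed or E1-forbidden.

l: 0 → 1 (Δl = +1). Δl = ±1 satisfied.
All E1 selection rules are satisfied.

allowed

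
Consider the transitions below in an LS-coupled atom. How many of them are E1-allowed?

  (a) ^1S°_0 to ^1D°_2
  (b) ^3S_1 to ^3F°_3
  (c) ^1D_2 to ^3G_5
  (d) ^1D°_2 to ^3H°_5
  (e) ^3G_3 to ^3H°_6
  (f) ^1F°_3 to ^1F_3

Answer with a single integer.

1

(a) forbidden (parity, ΔL, ΔJ fail)
(b) forbidden (ΔL, ΔJ fail)
(c) forbidden (parity, ΔS, ΔL, ΔJ fail)
(d) forbidden (parity, ΔS, ΔL, ΔJ fail)
(e) forbidden (ΔJ fails)
(f) allowed
Total allowed: 1 of 6.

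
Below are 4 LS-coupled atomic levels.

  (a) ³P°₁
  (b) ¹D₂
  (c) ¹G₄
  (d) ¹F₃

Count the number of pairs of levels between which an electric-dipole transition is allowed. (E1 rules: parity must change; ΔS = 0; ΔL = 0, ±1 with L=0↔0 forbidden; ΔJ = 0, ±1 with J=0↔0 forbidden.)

0

(a)–(b): forbidden (ΔS).
(a)–(c): forbidden (ΔS, ΔL, ΔJ).
(a)–(d): forbidden (ΔS, ΔL, ΔJ).
(b)–(c): forbidden (parity, ΔL, ΔJ).
(b)–(d): forbidden (parity).
(c)–(d): forbidden (parity).
Allowed pairs: 0 of 6.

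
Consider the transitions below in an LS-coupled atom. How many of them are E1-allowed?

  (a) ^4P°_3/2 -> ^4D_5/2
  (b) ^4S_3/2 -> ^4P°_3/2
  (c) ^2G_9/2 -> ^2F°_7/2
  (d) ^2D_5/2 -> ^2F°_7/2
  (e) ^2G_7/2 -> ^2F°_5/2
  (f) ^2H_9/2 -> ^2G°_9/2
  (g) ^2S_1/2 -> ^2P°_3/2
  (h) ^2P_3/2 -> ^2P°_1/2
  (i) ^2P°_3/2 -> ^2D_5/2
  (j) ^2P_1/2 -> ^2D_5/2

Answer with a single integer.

9

(a) allowed
(b) allowed
(c) allowed
(d) allowed
(e) allowed
(f) allowed
(g) allowed
(h) allowed
(i) allowed
(j) forbidden (parity, ΔJ fail)
Total allowed: 9 of 10.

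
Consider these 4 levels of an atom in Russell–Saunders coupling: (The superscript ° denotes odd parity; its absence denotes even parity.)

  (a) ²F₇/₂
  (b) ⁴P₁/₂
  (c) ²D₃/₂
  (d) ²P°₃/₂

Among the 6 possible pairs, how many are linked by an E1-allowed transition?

(a)–(b): forbidden (parity, ΔS, ΔL, ΔJ).
(a)–(c): forbidden (parity, ΔJ).
(a)–(d): forbidden (ΔL, ΔJ).
(b)–(c): forbidden (parity, ΔS).
(b)–(d): forbidden (ΔS).
(c)–(d): allowed.
Allowed pairs: 1 of 6.

1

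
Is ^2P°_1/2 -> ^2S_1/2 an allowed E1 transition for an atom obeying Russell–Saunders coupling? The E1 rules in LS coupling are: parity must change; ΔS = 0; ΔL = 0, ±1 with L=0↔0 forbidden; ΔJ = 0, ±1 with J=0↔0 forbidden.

Reading off the term symbols: S 1/2→1/2, L 1→0, J 1/2→1/2, parity odd→even.
Parity must change: odd → even — passes.
ΔS = 0: S: 1/2 → 1/2 — passes.
ΔL = 0, ±1 (not L=0↔0): L: 1 → 0, ΔL = -1 — passes.
ΔJ = 0, ±1 (not J=0↔0): J: 1/2 → 1/2, ΔJ = +0 — passes.
All four E1 rules are satisfied.

allowed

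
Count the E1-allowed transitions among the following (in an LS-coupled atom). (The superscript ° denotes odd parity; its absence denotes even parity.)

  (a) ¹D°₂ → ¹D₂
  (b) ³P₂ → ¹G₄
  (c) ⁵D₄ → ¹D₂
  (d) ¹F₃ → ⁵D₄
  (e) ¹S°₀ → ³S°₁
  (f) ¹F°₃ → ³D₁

1

(a) allowed
(b) forbidden (parity, ΔS, ΔL, ΔJ fail)
(c) forbidden (parity, ΔS, ΔJ fail)
(d) forbidden (parity, ΔS fail)
(e) forbidden (parity, ΔS, ΔL fail)
(f) forbidden (ΔS, ΔJ fail)
Total allowed: 1 of 6.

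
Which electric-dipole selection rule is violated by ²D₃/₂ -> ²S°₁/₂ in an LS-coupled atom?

the ΔL = 0, ±1 rule

Parity must change: even → odd — ✓.
ΔS = 0: S: 1/2 → 1/2 — ✓.
ΔL = 0, ±1 (not L=0↔0): L: 2 → 0, ΔL = -2 — ✗.
ΔJ = 0, ±1 (not J=0↔0): J: 3/2 → 1/2, ΔJ = -1 — ✓.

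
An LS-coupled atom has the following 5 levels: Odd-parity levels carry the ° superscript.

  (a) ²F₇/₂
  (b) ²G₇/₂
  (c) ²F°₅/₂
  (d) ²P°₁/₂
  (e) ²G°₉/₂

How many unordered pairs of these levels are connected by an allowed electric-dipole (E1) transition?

4

(a)–(b): forbidden (parity).
(a)–(c): allowed.
(a)–(d): forbidden (ΔL, ΔJ).
(a)–(e): allowed.
(b)–(c): allowed.
(b)–(d): forbidden (ΔL, ΔJ).
(b)–(e): allowed.
(c)–(d): forbidden (parity, ΔL, ΔJ).
(c)–(e): forbidden (parity, ΔJ).
(d)–(e): forbidden (parity, ΔL, ΔJ).
Allowed pairs: 4 of 10.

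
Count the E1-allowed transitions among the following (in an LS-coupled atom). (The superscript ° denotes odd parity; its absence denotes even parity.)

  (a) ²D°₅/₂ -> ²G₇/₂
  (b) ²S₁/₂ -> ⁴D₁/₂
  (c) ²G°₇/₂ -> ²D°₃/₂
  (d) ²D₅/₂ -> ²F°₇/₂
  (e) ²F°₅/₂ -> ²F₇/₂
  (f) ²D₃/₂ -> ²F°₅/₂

3

(a) forbidden (ΔL fails)
(b) forbidden (parity, ΔS, ΔL fail)
(c) forbidden (parity, ΔL, ΔJ fail)
(d) allowed
(e) allowed
(f) allowed
Total allowed: 3 of 6.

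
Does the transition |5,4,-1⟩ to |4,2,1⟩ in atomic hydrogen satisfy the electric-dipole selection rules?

forbidden

Initial l = 4, final l = 2, so Δl = -2. E1 requires Δl = ±1: fails.
m_l: -1 → 1 (Δm_l = +2). |Δm_l| ≤ 1 fails.
The transition is electric-dipole forbidden.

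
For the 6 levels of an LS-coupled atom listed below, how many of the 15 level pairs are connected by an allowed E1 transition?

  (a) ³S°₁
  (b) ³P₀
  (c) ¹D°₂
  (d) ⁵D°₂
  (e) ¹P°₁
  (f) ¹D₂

(a)–(b): allowed.
(a)–(c): forbidden (parity, ΔS, ΔL).
(a)–(d): forbidden (parity, ΔS, ΔL).
(a)–(e): forbidden (parity, ΔS).
(a)–(f): forbidden (ΔS, ΔL).
(b)–(c): forbidden (ΔS, ΔJ).
(b)–(d): forbidden (ΔS, ΔJ).
(b)–(e): forbidden (ΔS).
(b)–(f): forbidden (parity, ΔS, ΔJ).
(c)–(d): forbidden (parity, ΔS).
(c)–(e): forbidden (parity).
(c)–(f): allowed.
(d)–(e): forbidden (parity, ΔS).
(d)–(f): forbidden (ΔS).
(e)–(f): allowed.
Allowed pairs: 3 of 15.

3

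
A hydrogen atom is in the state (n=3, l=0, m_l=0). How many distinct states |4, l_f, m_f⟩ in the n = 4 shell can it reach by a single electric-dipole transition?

E1 requires Δl = ±1, so l_f ∈ {-1, 1}; with 0 ≤ l_f ≤ n_f−1 = 3, the allowed l_f values are {1}.
For l_f = 1: m_f ∈ {m_i−1, m_i, m_i+1} ∩ [−1, 1] = {-1, 0, 1} → 3 states.
Total: 3.

3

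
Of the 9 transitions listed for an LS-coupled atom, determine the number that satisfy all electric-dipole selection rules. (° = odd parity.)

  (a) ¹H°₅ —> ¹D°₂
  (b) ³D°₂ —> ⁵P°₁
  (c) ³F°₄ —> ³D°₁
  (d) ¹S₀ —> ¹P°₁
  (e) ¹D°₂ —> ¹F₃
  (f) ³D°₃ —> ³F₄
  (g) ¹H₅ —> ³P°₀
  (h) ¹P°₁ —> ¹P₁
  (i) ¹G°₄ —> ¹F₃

(a) forbidden (parity, ΔL, ΔJ fail)
(b) forbidden (parity, ΔS fail)
(c) forbidden (parity, ΔJ fail)
(d) allowed
(e) allowed
(f) allowed
(g) forbidden (ΔS, ΔL, ΔJ fail)
(h) allowed
(i) allowed
Total allowed: 5 of 9.

5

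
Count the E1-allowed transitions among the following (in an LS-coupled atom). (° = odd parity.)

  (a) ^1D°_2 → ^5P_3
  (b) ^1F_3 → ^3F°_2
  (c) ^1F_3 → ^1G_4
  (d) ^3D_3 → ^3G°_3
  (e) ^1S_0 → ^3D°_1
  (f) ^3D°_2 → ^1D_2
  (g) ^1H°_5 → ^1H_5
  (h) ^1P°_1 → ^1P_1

(a) forbidden (ΔS fails)
(b) forbidden (ΔS fails)
(c) forbidden (parity fails)
(d) forbidden (ΔL fails)
(e) forbidden (ΔS, ΔL fail)
(f) forbidden (ΔS fails)
(g) allowed
(h) allowed
Total allowed: 2 of 8.

2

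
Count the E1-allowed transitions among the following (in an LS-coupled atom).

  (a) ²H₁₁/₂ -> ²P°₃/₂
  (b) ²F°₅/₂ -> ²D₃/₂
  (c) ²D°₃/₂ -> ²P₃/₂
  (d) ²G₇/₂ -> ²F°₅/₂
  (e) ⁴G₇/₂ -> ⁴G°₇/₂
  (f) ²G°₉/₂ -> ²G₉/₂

5

(a) forbidden (ΔL, ΔJ fail)
(b) allowed
(c) allowed
(d) allowed
(e) allowed
(f) allowed
Total allowed: 5 of 6.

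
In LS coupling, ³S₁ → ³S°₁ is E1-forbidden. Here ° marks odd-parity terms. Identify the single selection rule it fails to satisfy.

the L=0 ↔ L=0 exclusion

Initial level: S=1, L=0, J=1, parity even. Final level: S=1, L=0, J=1, parity odd.
ΔS = 0: S: 1 → 1 — ok.
Parity must change: even → odd — ok.
ΔJ = 0, ±1 (not J=0↔0): J: 1 → 1, ΔJ = +0 — ok.
ΔL = 0, ±1 (not L=0↔0): L: 0 → 0, ΔL = +0 — fails.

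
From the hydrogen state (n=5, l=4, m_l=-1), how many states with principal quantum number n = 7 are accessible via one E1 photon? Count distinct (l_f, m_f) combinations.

E1 requires Δl = ±1, so l_f ∈ {3, 5}; with 0 ≤ l_f ≤ n_f−1 = 6, the allowed l_f values are {3, 5}.
For l_f = 3: m_f ∈ {m_i−1, m_i, m_i+1} ∩ [−3, 3] = {-2, -1, 0} → 3 states.
For l_f = 5: m_f ∈ {m_i−1, m_i, m_i+1} ∩ [−5, 5] = {-2, -1, 0} → 3 states.
Total: 6.

6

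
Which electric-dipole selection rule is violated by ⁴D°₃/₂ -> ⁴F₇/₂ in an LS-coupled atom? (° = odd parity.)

Initial level: S=3/2, L=2, J=3/2, parity odd. Final level: S=3/2, L=3, J=7/2, parity even.
Parity must change: odd → even — ✓.
ΔS = 0: S: 3/2 → 3/2 — ✓.
ΔL = 0, ±1 (not L=0↔0): L: 2 → 3, ΔL = +1 — ✓.
ΔJ = 0, ±1 (not J=0↔0): J: 3/2 → 7/2, ΔJ = +2 — ✗.

the ΔJ = 0, ±1 rule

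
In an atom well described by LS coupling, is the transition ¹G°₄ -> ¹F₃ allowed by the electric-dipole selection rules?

Reading off the term symbols: S 0→0, L 4→3, J 4→3, parity odd→even.
ΔL = 0, ±1 (not L=0↔0): L: 4 → 3, ΔL = -1 — passes.
ΔS = 0: S: 0 → 0 — passes.
ΔJ = 0, ±1 (not J=0↔0): J: 4 → 3, ΔJ = -1 — passes.
Parity must change: odd → even — passes.
All four E1 rules are satisfied.

allowed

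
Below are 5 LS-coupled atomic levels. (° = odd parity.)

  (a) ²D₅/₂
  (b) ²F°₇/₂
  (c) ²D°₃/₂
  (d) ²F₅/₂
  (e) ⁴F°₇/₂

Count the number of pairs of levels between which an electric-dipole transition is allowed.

4

(a)–(b): allowed.
(a)–(c): allowed.
(a)–(d): forbidden (parity).
(a)–(e): forbidden (ΔS).
(b)–(c): forbidden (parity, ΔJ).
(b)–(d): allowed.
(b)–(e): forbidden (parity, ΔS).
(c)–(d): allowed.
(c)–(e): forbidden (parity, ΔS, ΔJ).
(d)–(e): forbidden (ΔS).
Allowed pairs: 4 of 10.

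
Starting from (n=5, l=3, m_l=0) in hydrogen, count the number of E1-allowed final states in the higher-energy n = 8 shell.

E1 requires Δl = ±1, so l_f ∈ {2, 4}; with 0 ≤ l_f ≤ n_f−1 = 7, the allowed l_f values are {2, 4}.
For l_f = 2: m_f ∈ {m_i−1, m_i, m_i+1} ∩ [−2, 2] = {-1, 0, 1} → 3 states.
For l_f = 4: m_f ∈ {m_i−1, m_i, m_i+1} ∩ [−4, 4] = {-1, 0, 1} → 3 states.
Total: 6.

6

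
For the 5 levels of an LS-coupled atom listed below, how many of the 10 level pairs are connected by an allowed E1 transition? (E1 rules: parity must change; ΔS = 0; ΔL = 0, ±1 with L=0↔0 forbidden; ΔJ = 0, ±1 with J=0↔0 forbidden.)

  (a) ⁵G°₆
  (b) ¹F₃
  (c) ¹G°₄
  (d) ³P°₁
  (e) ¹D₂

1

(a)–(b): forbidden (ΔS, ΔJ).
(a)–(c): forbidden (parity, ΔS, ΔJ).
(a)–(d): forbidden (parity, ΔS, ΔL, ΔJ).
(a)–(e): forbidden (ΔS, ΔL, ΔJ).
(b)–(c): allowed.
(b)–(d): forbidden (ΔS, ΔL, ΔJ).
(b)–(e): forbidden (parity).
(c)–(d): forbidden (parity, ΔS, ΔL, ΔJ).
(c)–(e): forbidden (ΔL, ΔJ).
(d)–(e): forbidden (ΔS).
Allowed pairs: 1 of 10.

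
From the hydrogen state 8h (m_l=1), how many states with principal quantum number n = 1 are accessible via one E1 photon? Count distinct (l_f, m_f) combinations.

0

E1 requires l_f ∈ {4, 6}, but neither lies in [0, 0], so no final state is reachable.
Total: 0.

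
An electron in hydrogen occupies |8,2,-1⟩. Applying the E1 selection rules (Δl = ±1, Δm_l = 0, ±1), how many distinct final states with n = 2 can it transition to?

2

E1 requires Δl = ±1, so l_f ∈ {1, 3}; with 0 ≤ l_f ≤ n_f−1 = 1, the allowed l_f values are {1}.
For l_f = 1: m_f ∈ {m_i−1, m_i, m_i+1} ∩ [−1, 1] = {-1, 0} → 2 states.
Total: 2.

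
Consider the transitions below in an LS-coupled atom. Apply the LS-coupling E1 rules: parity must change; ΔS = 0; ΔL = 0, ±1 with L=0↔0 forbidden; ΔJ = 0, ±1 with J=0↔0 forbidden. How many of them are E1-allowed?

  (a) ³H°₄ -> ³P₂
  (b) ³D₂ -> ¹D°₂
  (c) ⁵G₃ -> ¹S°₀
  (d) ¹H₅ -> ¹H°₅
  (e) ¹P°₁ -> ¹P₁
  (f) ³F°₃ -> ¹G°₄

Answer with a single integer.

(a) forbidden (ΔL, ΔJ fail)
(b) forbidden (ΔS fails)
(c) forbidden (ΔS, ΔL, ΔJ fail)
(d) allowed
(e) allowed
(f) forbidden (parity, ΔS fail)
Total allowed: 2 of 6.

2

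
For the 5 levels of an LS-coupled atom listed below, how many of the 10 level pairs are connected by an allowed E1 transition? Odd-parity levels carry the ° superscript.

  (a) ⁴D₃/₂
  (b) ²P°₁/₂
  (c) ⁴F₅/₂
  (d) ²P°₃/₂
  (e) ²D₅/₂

(a)–(b): forbidden (ΔS).
(a)–(c): forbidden (parity).
(a)–(d): forbidden (ΔS).
(a)–(e): forbidden (parity, ΔS).
(b)–(c): forbidden (ΔS, ΔL, ΔJ).
(b)–(d): forbidden (parity).
(b)–(e): forbidden (ΔJ).
(c)–(d): forbidden (ΔS, ΔL).
(c)–(e): forbidden (parity, ΔS).
(d)–(e): allowed.
Allowed pairs: 1 of 10.

1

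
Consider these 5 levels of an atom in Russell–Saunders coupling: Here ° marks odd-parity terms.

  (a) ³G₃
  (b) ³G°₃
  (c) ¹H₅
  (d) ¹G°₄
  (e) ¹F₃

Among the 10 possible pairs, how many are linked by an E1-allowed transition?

(a)–(b): allowed.
(a)–(c): forbidden (parity, ΔS, ΔJ).
(a)–(d): forbidden (ΔS).
(a)–(e): forbidden (parity, ΔS).
(b)–(c): forbidden (ΔS, ΔJ).
(b)–(d): forbidden (parity, ΔS).
(b)–(e): forbidden (ΔS).
(c)–(d): allowed.
(c)–(e): forbidden (parity, ΔL, ΔJ).
(d)–(e): allowed.
Allowed pairs: 3 of 10.

3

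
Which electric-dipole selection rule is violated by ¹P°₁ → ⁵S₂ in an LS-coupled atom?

Parity must change: odd → even — passes.
ΔS = 0: S: 0 → 2 — fails.
ΔL = 0, ±1 (not L=0↔0): L: 1 → 0, ΔL = -1 — passes.
ΔJ = 0, ±1 (not J=0↔0): J: 1 → 2, ΔJ = +1 — passes.

the ΔS = 0 rule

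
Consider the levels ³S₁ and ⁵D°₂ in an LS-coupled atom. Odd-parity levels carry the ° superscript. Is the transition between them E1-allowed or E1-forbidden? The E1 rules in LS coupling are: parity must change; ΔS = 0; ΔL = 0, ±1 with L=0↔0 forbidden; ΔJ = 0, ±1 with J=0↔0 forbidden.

Initial level: S=1, L=0, J=1, parity even. Final level: S=2, L=2, J=2, parity odd.
Parity must change: even → odd — passes.
ΔS = 0: S: 1 → 2 — fails.
ΔL = 0, ±1 (not L=0↔0): L: 0 → 2, ΔL = +2 — fails.
ΔJ = 0, ±1 (not J=0↔0): J: 1 → 2, ΔJ = +1 — passes.
Rule(s) violated: ΔS, ΔL.

forbidden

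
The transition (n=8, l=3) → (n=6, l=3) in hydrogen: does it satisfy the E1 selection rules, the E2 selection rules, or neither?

E2

Δl = 3 − 3 = +0; l_i + l_f = 6.
E1 (Δl = ±1): not satisfied.
E2 (Δl = 0,±2, l_i+l_f ≥ 2): satisfied.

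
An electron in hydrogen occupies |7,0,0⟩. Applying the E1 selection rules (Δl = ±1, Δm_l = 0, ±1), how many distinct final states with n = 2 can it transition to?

E1 requires Δl = ±1, so l_f ∈ {-1, 1}; with 0 ≤ l_f ≤ n_f−1 = 1, the allowed l_f values are {1}.
For l_f = 1: m_f ∈ {m_i−1, m_i, m_i+1} ∩ [−1, 1] = {-1, 0, 1} → 3 states.
Total: 3.

3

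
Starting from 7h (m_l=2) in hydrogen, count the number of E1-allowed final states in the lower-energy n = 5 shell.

3

E1 requires Δl = ±1, so l_f ∈ {4, 6}; with 0 ≤ l_f ≤ n_f−1 = 4, the allowed l_f values are {4}.
For l_f = 4: m_f ∈ {m_i−1, m_i, m_i+1} ∩ [−4, 4] = {1, 2, 3} → 3 states.
Total: 3.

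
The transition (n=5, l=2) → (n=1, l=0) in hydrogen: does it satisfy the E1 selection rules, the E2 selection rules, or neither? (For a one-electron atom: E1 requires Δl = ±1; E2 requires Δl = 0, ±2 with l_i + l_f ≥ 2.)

E2

Δl = 0 − 2 = -2; l_i + l_f = 2.
E1 (Δl = ±1): not satisfied.
E2 (Δl = 0,±2, l_i+l_f ≥ 2): satisfied.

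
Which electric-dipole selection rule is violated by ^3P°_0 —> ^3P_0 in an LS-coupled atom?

the J=0 ↔ J=0 exclusion

Initial level: S=1, L=1, J=0, parity odd. Final level: S=1, L=1, J=0, parity even.
Parity must change: odd → even — ok.
ΔS = 0: S: 1 → 1 — ok.
ΔL = 0, ±1 (not L=0↔0): L: 1 → 1, ΔL = +0 — ok.
ΔJ = 0, ±1 (not J=0↔0): J: 0 → 0, ΔJ = +0 — fails.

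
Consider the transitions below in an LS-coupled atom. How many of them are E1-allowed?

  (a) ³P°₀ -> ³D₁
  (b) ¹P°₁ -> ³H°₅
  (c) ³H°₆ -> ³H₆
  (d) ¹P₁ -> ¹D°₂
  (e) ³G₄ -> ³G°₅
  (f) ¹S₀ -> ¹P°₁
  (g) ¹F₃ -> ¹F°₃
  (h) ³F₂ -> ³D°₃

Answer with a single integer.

(a) allowed
(b) forbidden (parity, ΔS, ΔL, ΔJ fail)
(c) allowed
(d) allowed
(e) allowed
(f) allowed
(g) allowed
(h) allowed
Total allowed: 7 of 8.

7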